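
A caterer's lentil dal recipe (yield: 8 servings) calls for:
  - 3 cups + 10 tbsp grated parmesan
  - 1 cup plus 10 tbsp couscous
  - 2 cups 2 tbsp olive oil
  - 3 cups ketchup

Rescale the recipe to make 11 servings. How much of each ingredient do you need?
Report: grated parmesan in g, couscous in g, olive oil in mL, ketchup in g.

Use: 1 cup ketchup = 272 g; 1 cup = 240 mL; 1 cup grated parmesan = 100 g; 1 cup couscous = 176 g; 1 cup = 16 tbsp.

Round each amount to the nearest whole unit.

Scaling factor: 11/8 = 1.375.
grated parmesan: (3 cup + 10 tbsp = 3.625 cup) × 11/8 × 100 g/cup ≈ 498 g
couscous: (1 cup + 10 tbsp = 1.625 cup) × 11/8 × 176 g/cup ≈ 393 g
olive oil: (2 cup + 2 tbsp = 2.125 cup) × 11/8 × 240 mL/cup ≈ 701 mL
ketchup: 3 cup × 11/8 × 272 g/cup = 1122 g

grated parmesan: 498 g; couscous: 393 g; olive oil: 701 mL; ketchup: 1122 g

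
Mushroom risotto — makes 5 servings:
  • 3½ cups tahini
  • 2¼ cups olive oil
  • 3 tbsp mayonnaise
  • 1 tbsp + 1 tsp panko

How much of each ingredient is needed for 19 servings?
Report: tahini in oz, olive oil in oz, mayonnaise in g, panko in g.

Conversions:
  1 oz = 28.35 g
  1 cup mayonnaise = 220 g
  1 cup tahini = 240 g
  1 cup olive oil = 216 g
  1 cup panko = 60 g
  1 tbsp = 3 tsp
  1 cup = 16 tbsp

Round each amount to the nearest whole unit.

Scaling factor: 19/5 = 3.8.
tahini: 3.5 cup × 19/5 × 240 g/cup ÷ 28.35 g/oz ≈ 113 oz
olive oil: 2.25 cup × 19/5 × 216 g/cup ÷ 28.35 g/oz ≈ 65 oz
mayonnaise: 3 tbsp × 19/5 ÷ 16 tbsp/cup × 220 g/cup ≈ 157 g
panko: (1 tbsp + 1 tsp = 4/3 tbsp) × 19/5 ÷ 16 tbsp/cup × 60 g/cup = 19 g

tahini: 113 oz; olive oil: 65 oz; mayonnaise: 157 g; panko: 19 g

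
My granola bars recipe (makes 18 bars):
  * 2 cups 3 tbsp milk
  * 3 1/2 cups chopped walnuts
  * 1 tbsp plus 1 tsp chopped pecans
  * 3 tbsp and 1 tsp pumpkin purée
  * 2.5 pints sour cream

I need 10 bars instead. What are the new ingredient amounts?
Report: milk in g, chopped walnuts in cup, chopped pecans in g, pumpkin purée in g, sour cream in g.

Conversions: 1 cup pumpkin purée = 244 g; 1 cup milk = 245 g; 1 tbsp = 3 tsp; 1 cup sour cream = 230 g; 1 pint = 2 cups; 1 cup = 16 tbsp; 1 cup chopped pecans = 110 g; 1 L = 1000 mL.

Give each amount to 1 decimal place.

Scaling factor: 10/18 = 5/9.
milk: (2 cup + 3 tbsp = 2.1875 cup) × 5/9 × 245 g/cup ≈ 297.7 g
chopped walnuts: 3.5 cup × 5/9 ≈ 1.9 cup
chopped pecans: (1 tbsp + 1 tsp = 4/3 tbsp) × 5/9 ÷ 16 tbsp/cup × 110 g/cup ≈ 5.1 g
pumpkin purée: (3 tbsp + 1 tsp = 10/3 tbsp) × 5/9 ÷ 16 tbsp/cup × 244 g/cup ≈ 28.2 g
sour cream: 2.5 pint × 5/9 × 2 cup/pint × 230 g/cup ≈ 638.9 g

milk: 297.7 g; chopped walnuts: 1.9 cup; chopped pecans: 5.1 g; pumpkin purée: 28.2 g; sour cream: 638.9 g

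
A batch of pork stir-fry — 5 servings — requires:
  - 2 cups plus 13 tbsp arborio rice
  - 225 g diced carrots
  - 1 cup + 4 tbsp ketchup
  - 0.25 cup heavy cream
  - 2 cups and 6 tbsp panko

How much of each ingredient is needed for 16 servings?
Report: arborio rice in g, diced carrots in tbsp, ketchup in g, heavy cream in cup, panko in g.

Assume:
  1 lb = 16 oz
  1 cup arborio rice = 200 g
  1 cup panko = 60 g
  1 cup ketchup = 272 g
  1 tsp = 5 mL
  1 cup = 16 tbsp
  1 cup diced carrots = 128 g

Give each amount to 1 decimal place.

Scaling factor: 16/5 = 3.2.
arborio rice: (2 cup + 13 tbsp = 2.8125 cup) × 16/5 × 200 g/cup = 1800.0 g
diced carrots: 225 g × 16/5 ÷ 128 g/cup × 16 tbsp/cup = 90.0 tbsp
ketchup: (1 cup + 4 tbsp = 1.25 cup) × 16/5 × 272 g/cup = 1088.0 g
heavy cream: 0.25 cup × 16/5 = 0.8 cup
panko: (2 cup + 6 tbsp = 2.375 cup) × 16/5 × 60 g/cup = 456.0 g

arborio rice: 1800.0 g; diced carrots: 90.0 tbsp; ketchup: 1088.0 g; heavy cream: 0.8 cup; panko: 456.0 g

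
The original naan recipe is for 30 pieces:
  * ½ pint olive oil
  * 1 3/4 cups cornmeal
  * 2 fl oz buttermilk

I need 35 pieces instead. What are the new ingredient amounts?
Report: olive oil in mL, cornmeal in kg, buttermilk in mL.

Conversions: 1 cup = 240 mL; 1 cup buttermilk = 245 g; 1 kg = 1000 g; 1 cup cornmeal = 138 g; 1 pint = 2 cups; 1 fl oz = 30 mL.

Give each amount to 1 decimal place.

Scaling factor: 35/30 = 7/6.
olive oil: 0.5 pint × 7/6 × 2 cup/pint × 240 mL/cup = 280.0 mL
cornmeal: 1.75 cup × 7/6 × 138 g/cup ÷ 1000 g/kg ≈ 0.3 kg
buttermilk: 2 fl oz × 7/6 × 30 mL/fl oz = 70.0 mL

olive oil: 280.0 mL; cornmeal: 0.3 kg; buttermilk: 70.0 mL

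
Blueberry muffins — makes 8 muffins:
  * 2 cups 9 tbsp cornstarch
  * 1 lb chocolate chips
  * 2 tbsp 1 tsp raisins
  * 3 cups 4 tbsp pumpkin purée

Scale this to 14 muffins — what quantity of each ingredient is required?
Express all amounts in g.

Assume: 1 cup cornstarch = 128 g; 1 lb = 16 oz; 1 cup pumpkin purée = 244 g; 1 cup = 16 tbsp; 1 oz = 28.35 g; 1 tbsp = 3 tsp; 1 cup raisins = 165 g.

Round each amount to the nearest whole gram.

cornstarch: 574 g; chocolate chips: 794 g; raisins: 42 g; pumpkin purée: 1388 g

Scaling factor: 14/8 = 7/4 = 1.75.
cornstarch: (2 cup + 9 tbsp = 2.5625 cup) × 7/4 × 128 g/cup = 574 g
chocolate chips: 1 lb × 7/4 × 16 oz/lb × 28.35 g/oz ≈ 794 g
raisins: (2 tbsp + 1 tsp = 7/3 tbsp) × 7/4 ÷ 16 tbsp/cup × 165 g/cup ≈ 42 g
pumpkin purée: (3 cup + 4 tbsp = 3.25 cup) × 7/4 × 244 g/cup ≈ 1388 g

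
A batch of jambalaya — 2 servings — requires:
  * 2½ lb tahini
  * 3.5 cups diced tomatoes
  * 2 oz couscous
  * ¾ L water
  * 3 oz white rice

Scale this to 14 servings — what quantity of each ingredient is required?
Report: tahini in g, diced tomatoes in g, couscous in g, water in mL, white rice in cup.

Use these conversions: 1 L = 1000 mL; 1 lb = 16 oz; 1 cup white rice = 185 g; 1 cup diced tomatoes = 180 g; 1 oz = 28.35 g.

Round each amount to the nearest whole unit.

Scaling factor: 14/2 = 7.
tahini: 2.5 lb × 7 × 16 oz/lb × 28.35 g/oz = 7938 g
diced tomatoes: 3.5 cup × 7 × 180 g/cup = 4410 g
couscous: 2 oz × 7 × 28.35 g/oz ≈ 397 g
water: 0.75 L × 7 × 1000 mL/L = 5250 mL
white rice: 3 oz × 7 × 28.35 g/oz ÷ 185 g/cup ≈ 3 cup

tahini: 7938 g; diced tomatoes: 4410 g; couscous: 397 g; water: 5250 mL; white rice: 3 cup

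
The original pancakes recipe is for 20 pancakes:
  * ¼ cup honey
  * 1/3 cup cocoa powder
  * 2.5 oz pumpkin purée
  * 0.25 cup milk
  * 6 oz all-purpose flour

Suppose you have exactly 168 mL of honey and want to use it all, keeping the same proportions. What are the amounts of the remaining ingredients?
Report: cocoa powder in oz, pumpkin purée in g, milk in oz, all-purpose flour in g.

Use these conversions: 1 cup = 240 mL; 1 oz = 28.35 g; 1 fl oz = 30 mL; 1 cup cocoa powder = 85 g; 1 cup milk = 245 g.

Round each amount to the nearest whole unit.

cocoa powder: 3 oz; pumpkin purée: 198 g; milk: 6 oz; all-purpose flour: 476 g

The original recipe has 60 mL of honey, so the scaling factor is 168 ÷ 60 = 14/5 = 2.8.
cocoa powder: 1/3 cup × 14/5 × 85 g/cup ÷ 28.35 g/oz ≈ 3 oz
pumpkin purée: 2.5 oz × 14/5 × 28.35 g/oz ≈ 198 g
milk: 0.25 cup × 14/5 × 245 g/cup ÷ 28.35 g/oz ≈ 6 oz
all-purpose flour: 6 oz × 14/5 × 28.35 g/oz ≈ 476 g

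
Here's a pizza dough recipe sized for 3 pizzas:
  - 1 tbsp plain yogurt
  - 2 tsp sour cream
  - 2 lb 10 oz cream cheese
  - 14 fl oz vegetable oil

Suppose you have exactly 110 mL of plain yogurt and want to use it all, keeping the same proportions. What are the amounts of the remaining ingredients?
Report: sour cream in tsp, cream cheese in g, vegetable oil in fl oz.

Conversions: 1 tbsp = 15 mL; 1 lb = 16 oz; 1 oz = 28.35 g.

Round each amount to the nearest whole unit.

sour cream: 15 tsp; cream cheese: 8732 g; vegetable oil: 103 fl oz

The original recipe has 15 mL of plain yogurt, so the scaling factor is 110 ÷ 15 = 22/3.
sour cream: 2 tsp × 22/3 ≈ 15 tsp
cream cheese: (2 lb + 10 oz = 2.625 lb) × 22/3 × 16 oz/lb × 28.35 g/oz ≈ 8732 g
vegetable oil: 14 fl oz × 22/3 ≈ 103 fl oz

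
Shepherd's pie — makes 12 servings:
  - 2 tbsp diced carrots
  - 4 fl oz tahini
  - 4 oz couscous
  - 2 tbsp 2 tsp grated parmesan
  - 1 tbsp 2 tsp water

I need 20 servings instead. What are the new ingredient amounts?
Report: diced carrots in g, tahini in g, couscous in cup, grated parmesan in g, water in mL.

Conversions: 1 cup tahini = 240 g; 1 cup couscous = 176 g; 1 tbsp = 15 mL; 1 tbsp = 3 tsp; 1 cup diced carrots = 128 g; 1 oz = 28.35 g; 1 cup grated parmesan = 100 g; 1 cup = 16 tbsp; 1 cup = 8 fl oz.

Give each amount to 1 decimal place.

diced carrots: 26.7 g; tahini: 200.0 g; couscous: 1.1 cup; grated parmesan: 27.8 g; water: 41.7 mL

Scaling factor: 20/12 = 5/3.
diced carrots: 2 tbsp × 5/3 ÷ 16 tbsp/cup × 128 g/cup ≈ 26.7 g
tahini: 4 fl oz × 5/3 ÷ 8 fl oz/cup × 240 g/cup = 200.0 g
couscous: 4 oz × 5/3 × 28.35 g/oz ÷ 176 g/cup ≈ 1.1 cup
grated parmesan: (2 tbsp + 2 tsp = 8/3 tbsp) × 5/3 ÷ 16 tbsp/cup × 100 g/cup ≈ 27.8 g
water: (1 tbsp + 2 tsp = 5/3 tbsp) × 5/3 × 15 mL/tbsp ≈ 41.7 mL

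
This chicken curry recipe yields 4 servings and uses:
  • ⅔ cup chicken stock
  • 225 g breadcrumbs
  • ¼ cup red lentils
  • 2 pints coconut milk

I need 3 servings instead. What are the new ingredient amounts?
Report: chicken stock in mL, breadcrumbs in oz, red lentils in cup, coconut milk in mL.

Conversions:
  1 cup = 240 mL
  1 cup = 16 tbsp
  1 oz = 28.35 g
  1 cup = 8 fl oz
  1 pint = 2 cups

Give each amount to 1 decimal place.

chicken stock: 120.0 mL; breadcrumbs: 6.0 oz; red lentils: 0.2 cup; coconut milk: 720.0 mL

Scaling factor: 3/4 = 0.75.
chicken stock: 2/3 cup × 3/4 × 240 mL/cup = 120.0 mL
breadcrumbs: 225 g × 3/4 ÷ 28.35 g/oz ≈ 6.0 oz
red lentils: 0.25 cup × 3/4 ≈ 0.2 cup
coconut milk: 2 pint × 3/4 × 2 cup/pint × 240 mL/cup = 720.0 mL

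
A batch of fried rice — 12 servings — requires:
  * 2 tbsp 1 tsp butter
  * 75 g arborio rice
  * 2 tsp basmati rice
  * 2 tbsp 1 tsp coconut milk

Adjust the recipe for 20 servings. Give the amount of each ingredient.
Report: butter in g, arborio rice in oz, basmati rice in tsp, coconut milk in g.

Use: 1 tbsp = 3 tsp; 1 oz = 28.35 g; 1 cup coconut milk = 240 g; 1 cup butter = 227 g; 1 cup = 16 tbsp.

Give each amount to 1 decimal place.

Scaling factor: 20/12 = 5/3.
butter: (2 tbsp + 1 tsp = 7/3 tbsp) × 5/3 ÷ 16 tbsp/cup × 227 g/cup ≈ 55.2 g
arborio rice: 75 g × 5/3 ÷ 28.35 g/oz ≈ 4.4 oz
basmati rice: 2 tsp × 5/3 ≈ 3.3 tsp
coconut milk: (2 tbsp + 1 tsp = 7/3 tbsp) × 5/3 ÷ 16 tbsp/cup × 240 g/cup ≈ 58.3 g

butter: 55.2 g; arborio rice: 4.4 oz; basmati rice: 3.3 tsp; coconut milk: 58.3 g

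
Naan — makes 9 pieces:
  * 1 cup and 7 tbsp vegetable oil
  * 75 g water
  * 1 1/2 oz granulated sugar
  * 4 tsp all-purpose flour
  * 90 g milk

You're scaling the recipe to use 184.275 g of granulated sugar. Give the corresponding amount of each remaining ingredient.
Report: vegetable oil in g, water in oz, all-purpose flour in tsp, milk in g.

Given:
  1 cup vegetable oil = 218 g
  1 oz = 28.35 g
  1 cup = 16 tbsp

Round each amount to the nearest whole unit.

vegetable oil: 1358 g; water: 11 oz; all-purpose flour: 17 tsp; milk: 390 g

The original recipe has 42.525 g of granulated sugar, so the scaling factor is 184.275 ÷ 42.525 = 13/3.
vegetable oil: (1 cup + 7 tbsp = 1.4375 cup) × 13/3 × 218 g/cup ≈ 1358 g
water: 75 g × 13/3 ÷ 28.35 g/oz ≈ 11 oz
all-purpose flour: 4 tsp × 13/3 ≈ 17 tsp
milk: 90 g × 13/3 = 390 g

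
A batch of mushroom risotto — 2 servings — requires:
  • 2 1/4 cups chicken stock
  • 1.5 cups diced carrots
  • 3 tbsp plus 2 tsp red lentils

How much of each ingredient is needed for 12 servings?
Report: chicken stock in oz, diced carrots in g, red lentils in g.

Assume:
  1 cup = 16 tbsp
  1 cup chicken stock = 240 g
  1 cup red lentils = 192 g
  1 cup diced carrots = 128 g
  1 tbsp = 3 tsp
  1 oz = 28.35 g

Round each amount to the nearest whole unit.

chicken stock: 114 oz; diced carrots: 1152 g; red lentils: 264 g

Scaling factor: 12/2 = 6.
chicken stock: 2.25 cup × 6 × 240 g/cup ÷ 28.35 g/oz ≈ 114 oz
diced carrots: 1.5 cup × 6 × 128 g/cup = 1152 g
red lentils: (3 tbsp + 2 tsp = 11/3 tbsp) × 6 ÷ 16 tbsp/cup × 192 g/cup = 264 g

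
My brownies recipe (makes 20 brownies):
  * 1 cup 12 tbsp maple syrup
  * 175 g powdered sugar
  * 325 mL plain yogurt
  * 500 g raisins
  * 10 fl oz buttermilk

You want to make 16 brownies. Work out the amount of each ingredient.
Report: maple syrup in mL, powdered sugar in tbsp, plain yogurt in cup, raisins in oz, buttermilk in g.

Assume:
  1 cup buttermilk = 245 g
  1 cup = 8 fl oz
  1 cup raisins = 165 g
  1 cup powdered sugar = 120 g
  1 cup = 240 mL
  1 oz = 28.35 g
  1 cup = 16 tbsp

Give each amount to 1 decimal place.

Scaling factor: 16/20 = 4/5 = 0.8.
maple syrup: (1 cup + 12 tbsp = 1.75 cup) × 4/5 × 240 mL/cup = 336.0 mL
powdered sugar: 175 g × 4/5 ÷ 120 g/cup × 16 tbsp/cup ≈ 18.7 tbsp
plain yogurt: 325 mL × 4/5 ÷ 240 mL/cup ≈ 1.1 cup
raisins: 500 g × 4/5 ÷ 28.35 g/oz ≈ 14.1 oz
buttermilk: 10 fl oz × 4/5 ÷ 8 fl oz/cup × 245 g/cup = 245.0 g

maple syrup: 336.0 mL; powdered sugar: 18.7 tbsp; plain yogurt: 1.1 cup; raisins: 14.1 oz; buttermilk: 245.0 g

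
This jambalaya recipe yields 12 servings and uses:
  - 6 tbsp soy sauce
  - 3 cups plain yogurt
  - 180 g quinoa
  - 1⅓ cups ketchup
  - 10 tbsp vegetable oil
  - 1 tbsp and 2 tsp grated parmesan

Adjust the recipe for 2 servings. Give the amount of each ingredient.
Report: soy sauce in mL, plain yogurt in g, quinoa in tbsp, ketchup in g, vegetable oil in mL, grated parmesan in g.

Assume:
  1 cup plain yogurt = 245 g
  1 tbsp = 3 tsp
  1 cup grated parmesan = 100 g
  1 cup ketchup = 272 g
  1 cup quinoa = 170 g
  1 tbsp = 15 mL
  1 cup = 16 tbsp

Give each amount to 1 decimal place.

Scaling factor: 2/12 = 1/6.
soy sauce: 6 tbsp × 1/6 × 15 mL/tbsp = 15.0 mL
plain yogurt: 3 cup × 1/6 × 245 g/cup = 122.5 g
quinoa: 180 g × 1/6 ÷ 170 g/cup × 16 tbsp/cup ≈ 2.8 tbsp
ketchup: 4/3 cup × 1/6 × 272 g/cup ≈ 60.4 g
vegetable oil: 10 tbsp × 1/6 × 15 mL/tbsp = 25.0 mL
grated parmesan: (1 tbsp + 2 tsp = 5/3 tbsp) × 1/6 ÷ 16 tbsp/cup × 100 g/cup ≈ 1.7 g

soy sauce: 15.0 mL; plain yogurt: 122.5 g; quinoa: 2.8 tbsp; ketchup: 60.4 g; vegetable oil: 25.0 mL; grated parmesan: 1.7 g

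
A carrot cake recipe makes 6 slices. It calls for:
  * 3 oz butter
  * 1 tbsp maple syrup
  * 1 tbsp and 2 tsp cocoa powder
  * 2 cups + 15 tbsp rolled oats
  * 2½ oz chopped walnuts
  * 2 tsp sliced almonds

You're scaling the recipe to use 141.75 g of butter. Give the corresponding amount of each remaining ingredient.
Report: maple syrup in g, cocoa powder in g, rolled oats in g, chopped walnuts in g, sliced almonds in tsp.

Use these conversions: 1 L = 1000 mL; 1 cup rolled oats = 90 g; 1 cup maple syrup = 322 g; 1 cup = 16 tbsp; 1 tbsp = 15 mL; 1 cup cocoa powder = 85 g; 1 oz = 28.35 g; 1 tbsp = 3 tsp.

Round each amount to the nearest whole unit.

maple syrup: 34 g; cocoa powder: 15 g; rolled oats: 441 g; chopped walnuts: 118 g; sliced almonds: 3 tsp

The original recipe has 85.05 g of butter, so the scaling factor is 141.75 ÷ 85.05 = 5/3.
maple syrup: 1 tbsp × 5/3 ÷ 16 tbsp/cup × 322 g/cup ≈ 34 g
cocoa powder: (1 tbsp + 2 tsp = 5/3 tbsp) × 5/3 ÷ 16 tbsp/cup × 85 g/cup ≈ 15 g
rolled oats: (2 cup + 15 tbsp = 2.9375 cup) × 5/3 × 90 g/cup ≈ 441 g
chopped walnuts: 2.5 oz × 5/3 × 28.35 g/oz ≈ 118 g
sliced almonds: 2 tsp × 5/3 ≈ 3 tsp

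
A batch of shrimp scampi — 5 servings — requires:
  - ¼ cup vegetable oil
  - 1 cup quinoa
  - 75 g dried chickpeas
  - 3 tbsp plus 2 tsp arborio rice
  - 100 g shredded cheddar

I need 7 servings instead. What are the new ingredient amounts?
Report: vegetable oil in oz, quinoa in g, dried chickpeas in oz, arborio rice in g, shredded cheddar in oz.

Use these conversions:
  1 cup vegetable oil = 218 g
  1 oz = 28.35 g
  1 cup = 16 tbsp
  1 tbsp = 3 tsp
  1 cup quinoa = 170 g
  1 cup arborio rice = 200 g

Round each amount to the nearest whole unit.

vegetable oil: 3 oz; quinoa: 238 g; dried chickpeas: 4 oz; arborio rice: 64 g; shredded cheddar: 5 oz

Scaling factor: 7/5 = 1.4.
vegetable oil: 0.25 cup × 7/5 × 218 g/cup ÷ 28.35 g/oz ≈ 3 oz
quinoa: 1 cup × 7/5 × 170 g/cup = 238 g
dried chickpeas: 75 g × 7/5 ÷ 28.35 g/oz ≈ 4 oz
arborio rice: (3 tbsp + 2 tsp = 11/3 tbsp) × 7/5 ÷ 16 tbsp/cup × 200 g/cup ≈ 64 g
shredded cheddar: 100 g × 7/5 ÷ 28.35 g/oz ≈ 5 oz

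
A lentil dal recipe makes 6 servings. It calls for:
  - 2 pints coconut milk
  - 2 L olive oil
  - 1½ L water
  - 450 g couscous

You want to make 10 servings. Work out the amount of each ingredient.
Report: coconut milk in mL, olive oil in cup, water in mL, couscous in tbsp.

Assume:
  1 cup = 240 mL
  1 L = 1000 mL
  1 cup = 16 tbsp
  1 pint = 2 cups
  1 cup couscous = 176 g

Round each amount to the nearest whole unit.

coconut milk: 1600 mL; olive oil: 14 cup; water: 2500 mL; couscous: 68 tbsp

Scaling factor: 10/6 = 5/3.
coconut milk: 2 pint × 5/3 × 2 cup/pint × 240 mL/cup = 1600 mL
olive oil: 2 L × 5/3 × 1000 mL/L ÷ 240 mL/cup ≈ 14 cup
water: 1.5 L × 5/3 × 1000 mL/L = 2500 mL
couscous: 450 g × 5/3 ÷ 176 g/cup × 16 tbsp/cup ≈ 68 tbsp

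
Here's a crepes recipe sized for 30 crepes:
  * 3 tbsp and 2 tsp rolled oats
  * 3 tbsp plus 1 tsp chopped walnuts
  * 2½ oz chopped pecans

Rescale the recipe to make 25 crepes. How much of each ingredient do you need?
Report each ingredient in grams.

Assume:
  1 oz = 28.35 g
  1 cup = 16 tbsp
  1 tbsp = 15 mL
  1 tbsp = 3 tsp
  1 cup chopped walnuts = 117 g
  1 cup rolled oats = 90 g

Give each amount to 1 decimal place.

Scaling factor: 25/30 = 5/6.
rolled oats: (3 tbsp + 2 tsp = 11/3 tbsp) × 5/6 ÷ 16 tbsp/cup × 90 g/cup ≈ 17.2 g
chopped walnuts: (3 tbsp + 1 tsp = 10/3 tbsp) × 5/6 ÷ 16 tbsp/cup × 117 g/cup ≈ 20.3 g
chopped pecans: 2.5 oz × 5/6 × 28.35 g/oz ≈ 59.1 g

rolled oats: 17.2 g; chopped walnuts: 20.3 g; chopped pecans: 59.1 g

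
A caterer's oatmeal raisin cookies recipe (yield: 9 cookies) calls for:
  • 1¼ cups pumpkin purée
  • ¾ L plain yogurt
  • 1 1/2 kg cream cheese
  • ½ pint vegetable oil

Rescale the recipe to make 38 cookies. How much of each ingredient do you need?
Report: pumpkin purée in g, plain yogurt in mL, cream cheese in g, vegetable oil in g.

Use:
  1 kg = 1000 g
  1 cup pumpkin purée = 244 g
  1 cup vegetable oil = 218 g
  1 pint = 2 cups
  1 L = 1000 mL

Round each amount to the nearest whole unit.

Scaling factor: 38/9.
pumpkin purée: 1.25 cup × 38/9 × 244 g/cup ≈ 1288 g
plain yogurt: 0.75 L × 38/9 × 1000 mL/L ≈ 3167 mL
cream cheese: 1.5 kg × 38/9 × 1000 g/kg ≈ 6333 g
vegetable oil: 0.5 pint × 38/9 × 2 cup/pint × 218 g/cup ≈ 920 g

pumpkin purée: 1288 g; plain yogurt: 3167 mL; cream cheese: 6333 g; vegetable oil: 920 g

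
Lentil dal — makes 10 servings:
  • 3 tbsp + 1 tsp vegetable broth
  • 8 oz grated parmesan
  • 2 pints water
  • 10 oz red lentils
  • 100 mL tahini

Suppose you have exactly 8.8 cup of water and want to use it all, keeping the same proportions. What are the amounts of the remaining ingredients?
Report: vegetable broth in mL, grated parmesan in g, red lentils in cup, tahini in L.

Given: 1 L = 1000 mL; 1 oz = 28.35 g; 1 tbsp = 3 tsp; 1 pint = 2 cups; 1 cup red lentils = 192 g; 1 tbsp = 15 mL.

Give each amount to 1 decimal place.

The original recipe has 4 cup of water, so the scaling factor is 8.8 ÷ 4 = 11/5 = 2.2.
vegetable broth: (3 tbsp + 1 tsp = 10/3 tbsp) × 11/5 × 15 mL/tbsp = 110.0 mL
grated parmesan: 8 oz × 11/5 × 28.35 g/oz ≈ 499.0 g
red lentils: 10 oz × 11/5 × 28.35 g/oz ÷ 192 g/cup ≈ 3.2 cup
tahini: 100 mL × 11/5 ÷ 1000 mL/L ≈ 0.2 L

vegetable broth: 110.0 mL; grated parmesan: 499.0 g; red lentils: 3.2 cup; tahini: 0.2 L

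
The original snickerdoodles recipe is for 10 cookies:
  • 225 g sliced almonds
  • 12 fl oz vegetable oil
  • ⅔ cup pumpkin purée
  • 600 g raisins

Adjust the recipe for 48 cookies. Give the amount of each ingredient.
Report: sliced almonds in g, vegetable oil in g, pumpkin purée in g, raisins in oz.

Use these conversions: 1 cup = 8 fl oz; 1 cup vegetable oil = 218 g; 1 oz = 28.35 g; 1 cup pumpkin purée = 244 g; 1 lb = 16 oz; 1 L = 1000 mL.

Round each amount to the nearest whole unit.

sliced almonds: 1080 g; vegetable oil: 1570 g; pumpkin purée: 781 g; raisins: 102 oz

Scaling factor: 48/10 = 24/5 = 4.8.
sliced almonds: 225 g × 24/5 = 1080 g
vegetable oil: 12 fl oz × 24/5 ÷ 8 fl oz/cup × 218 g/cup ≈ 1570 g
pumpkin purée: 2/3 cup × 24/5 × 244 g/cup ≈ 781 g
raisins: 600 g × 24/5 ÷ 28.35 g/oz ≈ 102 oz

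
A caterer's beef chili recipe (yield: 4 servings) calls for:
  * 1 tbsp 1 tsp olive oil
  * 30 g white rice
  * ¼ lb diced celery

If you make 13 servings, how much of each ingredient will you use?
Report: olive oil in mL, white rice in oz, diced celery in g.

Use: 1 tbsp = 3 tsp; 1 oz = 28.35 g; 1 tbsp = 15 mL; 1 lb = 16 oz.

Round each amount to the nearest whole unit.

olive oil: 65 mL; white rice: 3 oz; diced celery: 369 g

Scaling factor: 13/4 = 3.25.
olive oil: (1 tbsp + 1 tsp = 4/3 tbsp) × 13/4 × 15 mL/tbsp = 65 mL
white rice: 30 g × 13/4 ÷ 28.35 g/oz ≈ 3 oz
diced celery: 0.25 lb × 13/4 × 16 oz/lb × 28.35 g/oz ≈ 369 g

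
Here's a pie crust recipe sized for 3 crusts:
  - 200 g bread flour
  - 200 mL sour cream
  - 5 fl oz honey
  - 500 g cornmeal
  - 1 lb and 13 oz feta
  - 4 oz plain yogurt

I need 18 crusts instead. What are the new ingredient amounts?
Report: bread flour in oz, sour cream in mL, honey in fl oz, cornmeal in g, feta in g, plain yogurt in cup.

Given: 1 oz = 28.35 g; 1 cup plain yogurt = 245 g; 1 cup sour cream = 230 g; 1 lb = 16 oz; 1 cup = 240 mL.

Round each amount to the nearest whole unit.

Scaling factor: 18/3 = 6.
bread flour: 200 g × 6 ÷ 28.35 g/oz ≈ 42 oz
sour cream: 200 mL × 6 = 1200 mL
honey: 5 fl oz × 6 = 30 fl oz
cornmeal: 500 g × 6 = 3000 g
feta: (1 lb + 13 oz = 1.8125 lb) × 6 × 16 oz/lb × 28.35 g/oz ≈ 4933 g
plain yogurt: 4 oz × 6 × 28.35 g/oz ÷ 245 g/cup ≈ 3 cup

bread flour: 42 oz; sour cream: 1200 mL; honey: 30 fl oz; cornmeal: 3000 g; feta: 4933 g; plain yogurt: 3 cup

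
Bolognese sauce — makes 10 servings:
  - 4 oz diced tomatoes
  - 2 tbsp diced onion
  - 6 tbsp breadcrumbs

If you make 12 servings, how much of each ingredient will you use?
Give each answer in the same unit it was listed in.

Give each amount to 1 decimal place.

diced tomatoes: 4.8 oz; diced onion: 2.4 tbsp; breadcrumbs: 7.2 tbsp

Scaling factor: 12/10 = 6/5 = 1.2.
diced tomatoes: 4 oz × 6/5 = 4.8 oz
diced onion: 2 tbsp × 6/5 = 2.4 tbsp
breadcrumbs: 6 tbsp × 6/5 = 7.2 tbsp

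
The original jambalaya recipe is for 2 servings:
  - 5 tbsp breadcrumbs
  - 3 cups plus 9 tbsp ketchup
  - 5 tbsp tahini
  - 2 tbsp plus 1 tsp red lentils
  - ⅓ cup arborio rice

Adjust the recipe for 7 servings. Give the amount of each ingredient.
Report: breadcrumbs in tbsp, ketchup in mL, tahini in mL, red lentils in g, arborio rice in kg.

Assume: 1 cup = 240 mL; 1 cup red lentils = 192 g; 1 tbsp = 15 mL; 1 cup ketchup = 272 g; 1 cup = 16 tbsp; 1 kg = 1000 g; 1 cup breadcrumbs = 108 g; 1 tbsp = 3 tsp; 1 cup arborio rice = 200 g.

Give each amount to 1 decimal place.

Scaling factor: 7/2 = 3.5.
breadcrumbs: 5 tbsp × 7/2 = 17.5 tbsp
ketchup: (3 cup + 9 tbsp = 3.5625 cup) × 7/2 × 240 mL/cup = 2992.5 mL
tahini: 5 tbsp × 7/2 × 15 mL/tbsp = 262.5 mL
red lentils: (2 tbsp + 1 tsp = 7/3 tbsp) × 7/2 ÷ 16 tbsp/cup × 192 g/cup = 98.0 g
arborio rice: 1/3 cup × 7/2 × 200 g/cup ÷ 1000 g/kg ≈ 0.2 kg

breadcrumbs: 17.5 tbsp; ketchup: 2992.5 mL; tahini: 262.5 mL; red lentils: 98.0 g; arborio rice: 0.2 kg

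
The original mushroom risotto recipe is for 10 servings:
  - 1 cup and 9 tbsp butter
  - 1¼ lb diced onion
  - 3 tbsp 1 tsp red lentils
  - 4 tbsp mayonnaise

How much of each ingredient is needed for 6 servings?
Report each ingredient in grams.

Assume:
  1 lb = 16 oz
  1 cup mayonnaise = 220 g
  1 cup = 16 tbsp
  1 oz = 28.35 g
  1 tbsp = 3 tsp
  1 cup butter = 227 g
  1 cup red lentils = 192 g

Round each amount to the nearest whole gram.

butter: 213 g; diced onion: 340 g; red lentils: 24 g; mayonnaise: 33 g

Scaling factor: 6/10 = 3/5 = 0.6.
butter: (1 cup + 9 tbsp = 1.5625 cup) × 3/5 × 227 g/cup ≈ 213 g
diced onion: 1.25 lb × 3/5 × 16 oz/lb × 28.35 g/oz ≈ 340 g
red lentils: (3 tbsp + 1 tsp = 10/3 tbsp) × 3/5 ÷ 16 tbsp/cup × 192 g/cup = 24 g
mayonnaise: 4 tbsp × 3/5 ÷ 16 tbsp/cup × 220 g/cup = 33 g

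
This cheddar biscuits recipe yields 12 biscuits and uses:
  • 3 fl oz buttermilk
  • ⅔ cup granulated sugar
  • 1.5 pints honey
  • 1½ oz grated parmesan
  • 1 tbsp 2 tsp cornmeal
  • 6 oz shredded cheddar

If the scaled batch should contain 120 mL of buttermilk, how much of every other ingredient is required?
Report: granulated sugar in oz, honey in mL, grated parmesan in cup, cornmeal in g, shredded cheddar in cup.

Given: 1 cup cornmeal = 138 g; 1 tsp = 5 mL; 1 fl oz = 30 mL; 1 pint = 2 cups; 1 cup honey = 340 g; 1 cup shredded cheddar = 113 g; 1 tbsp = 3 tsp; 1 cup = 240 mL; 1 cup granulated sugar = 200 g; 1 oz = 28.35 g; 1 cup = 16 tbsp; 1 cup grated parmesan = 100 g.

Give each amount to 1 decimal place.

The original recipe has 90 mL of buttermilk, so the scaling factor is 120 ÷ 90 = 4/3.
granulated sugar: 2/3 cup × 4/3 × 200 g/cup ÷ 28.35 g/oz ≈ 6.3 oz
honey: 1.5 pint × 4/3 × 2 cup/pint × 240 mL/cup = 960.0 mL
grated parmesan: 1.5 oz × 4/3 × 28.35 g/oz ÷ 100 g/cup ≈ 0.6 cup
cornmeal: (1 tbsp + 2 tsp = 5/3 tbsp) × 4/3 ÷ 16 tbsp/cup × 138 g/cup ≈ 19.2 g
shredded cheddar: 6 oz × 4/3 × 28.35 g/oz ÷ 113 g/cup ≈ 2.0 cup

granulated sugar: 6.3 oz; honey: 960.0 mL; grated parmesan: 0.6 cup; cornmeal: 19.2 g; shredded cheddar: 2.0 cup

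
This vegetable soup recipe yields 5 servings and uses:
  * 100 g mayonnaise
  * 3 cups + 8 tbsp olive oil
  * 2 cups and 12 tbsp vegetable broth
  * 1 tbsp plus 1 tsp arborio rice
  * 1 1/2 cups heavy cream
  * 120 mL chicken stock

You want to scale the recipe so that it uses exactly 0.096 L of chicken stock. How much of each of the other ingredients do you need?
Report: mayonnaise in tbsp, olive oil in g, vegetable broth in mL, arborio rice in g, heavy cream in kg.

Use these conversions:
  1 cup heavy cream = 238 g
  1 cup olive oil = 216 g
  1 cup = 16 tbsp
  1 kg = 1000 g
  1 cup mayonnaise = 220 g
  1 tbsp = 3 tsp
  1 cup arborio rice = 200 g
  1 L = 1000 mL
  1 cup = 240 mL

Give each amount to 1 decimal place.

mayonnaise: 5.8 tbsp; olive oil: 604.8 g; vegetable broth: 528.0 mL; arborio rice: 13.3 g; heavy cream: 0.3 kg

The original recipe has 0.12 L of chicken stock, so the scaling factor is 0.096 ÷ 0.12 = 4/5 = 0.8.
mayonnaise: 100 g × 4/5 ÷ 220 g/cup × 16 tbsp/cup ≈ 5.8 tbsp
olive oil: (3 cup + 8 tbsp = 3.5 cup) × 4/5 × 216 g/cup = 604.8 g
vegetable broth: (2 cup + 12 tbsp = 2.75 cup) × 4/5 × 240 mL/cup = 528.0 mL
arborio rice: (1 tbsp + 1 tsp = 4/3 tbsp) × 4/5 ÷ 16 tbsp/cup × 200 g/cup ≈ 13.3 g
heavy cream: 1.5 cup × 4/5 × 238 g/cup ÷ 1000 g/kg ≈ 0.3 kg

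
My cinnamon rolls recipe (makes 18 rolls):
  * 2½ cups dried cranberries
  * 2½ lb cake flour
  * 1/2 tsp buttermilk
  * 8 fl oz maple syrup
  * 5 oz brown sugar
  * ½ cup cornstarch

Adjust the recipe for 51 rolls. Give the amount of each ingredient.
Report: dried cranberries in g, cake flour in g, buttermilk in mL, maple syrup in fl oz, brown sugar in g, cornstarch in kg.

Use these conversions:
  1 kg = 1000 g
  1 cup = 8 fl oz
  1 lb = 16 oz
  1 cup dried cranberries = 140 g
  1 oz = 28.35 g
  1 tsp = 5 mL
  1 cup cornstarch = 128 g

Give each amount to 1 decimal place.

dried cranberries: 991.7 g; cake flour: 3213.0 g; buttermilk: 7.1 mL; maple syrup: 22.7 fl oz; brown sugar: 401.6 g; cornstarch: 0.2 kg

Scaling factor: 51/18 = 17/6.
dried cranberries: 2.5 cup × 17/6 × 140 g/cup ≈ 991.7 g
cake flour: 2.5 lb × 17/6 × 16 oz/lb × 28.35 g/oz = 3213.0 g
buttermilk: 0.5 tsp × 17/6 × 5 mL/tsp ≈ 7.1 mL
maple syrup: 8 fl oz × 17/6 ≈ 22.7 fl oz
brown sugar: 5 oz × 17/6 × 28.35 g/oz ≈ 401.6 g
cornstarch: 0.5 cup × 17/6 × 128 g/cup ÷ 1000 g/kg ≈ 0.2 kg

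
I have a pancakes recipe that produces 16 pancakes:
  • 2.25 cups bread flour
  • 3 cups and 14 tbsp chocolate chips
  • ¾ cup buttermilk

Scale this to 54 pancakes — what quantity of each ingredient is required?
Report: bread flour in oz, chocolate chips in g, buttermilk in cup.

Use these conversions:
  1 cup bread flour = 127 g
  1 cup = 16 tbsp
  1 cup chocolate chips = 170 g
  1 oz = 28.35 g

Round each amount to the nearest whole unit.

Scaling factor: 54/16 = 27/8 = 3.375.
bread flour: 2.25 cup × 27/8 × 127 g/cup ÷ 28.35 g/oz ≈ 34 oz
chocolate chips: (3 cup + 14 tbsp = 3.875 cup) × 27/8 × 170 g/cup ≈ 2223 g
buttermilk: 0.75 cup × 27/8 ≈ 3 cup

bread flour: 34 oz; chocolate chips: 2223 g; buttermilk: 3 cup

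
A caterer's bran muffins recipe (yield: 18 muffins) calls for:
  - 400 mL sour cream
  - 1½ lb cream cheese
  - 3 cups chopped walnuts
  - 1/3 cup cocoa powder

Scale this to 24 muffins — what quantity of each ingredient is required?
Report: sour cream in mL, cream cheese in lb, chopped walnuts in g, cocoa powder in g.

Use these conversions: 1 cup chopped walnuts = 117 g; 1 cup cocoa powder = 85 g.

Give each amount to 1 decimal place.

Scaling factor: 24/18 = 4/3.
sour cream: 400 mL × 4/3 ≈ 533.3 mL
cream cheese: 1.5 lb × 4/3 = 2.0 lb
chopped walnuts: 3 cup × 4/3 × 117 g/cup = 468.0 g
cocoa powder: 1/3 cup × 4/3 × 85 g/cup ≈ 37.8 g

sour cream: 533.3 mL; cream cheese: 2.0 lb; chopped walnuts: 468.0 g; cocoa powder: 37.8 g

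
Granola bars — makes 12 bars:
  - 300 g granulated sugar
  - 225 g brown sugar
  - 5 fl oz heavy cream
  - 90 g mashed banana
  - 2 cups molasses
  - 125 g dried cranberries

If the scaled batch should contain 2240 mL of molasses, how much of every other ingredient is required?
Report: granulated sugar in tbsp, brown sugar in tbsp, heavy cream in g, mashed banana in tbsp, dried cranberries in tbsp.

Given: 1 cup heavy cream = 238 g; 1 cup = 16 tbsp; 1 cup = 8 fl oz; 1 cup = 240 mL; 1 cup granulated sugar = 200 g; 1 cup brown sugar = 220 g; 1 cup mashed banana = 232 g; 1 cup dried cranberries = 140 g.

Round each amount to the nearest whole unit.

The original recipe has 480 mL of molasses, so the scaling factor is 2240 ÷ 480 = 14/3.
granulated sugar: 300 g × 14/3 ÷ 200 g/cup × 16 tbsp/cup = 112 tbsp
brown sugar: 225 g × 14/3 ÷ 220 g/cup × 16 tbsp/cup ≈ 76 tbsp
heavy cream: 5 fl oz × 14/3 ÷ 8 fl oz/cup × 238 g/cup ≈ 694 g
mashed banana: 90 g × 14/3 ÷ 232 g/cup × 16 tbsp/cup ≈ 29 tbsp
dried cranberries: 125 g × 14/3 ÷ 140 g/cup × 16 tbsp/cup ≈ 67 tbsp

granulated sugar: 112 tbsp; brown sugar: 76 tbsp; heavy cream: 694 g; mashed banana: 29 tbsp; dried cranberries: 67 tbsp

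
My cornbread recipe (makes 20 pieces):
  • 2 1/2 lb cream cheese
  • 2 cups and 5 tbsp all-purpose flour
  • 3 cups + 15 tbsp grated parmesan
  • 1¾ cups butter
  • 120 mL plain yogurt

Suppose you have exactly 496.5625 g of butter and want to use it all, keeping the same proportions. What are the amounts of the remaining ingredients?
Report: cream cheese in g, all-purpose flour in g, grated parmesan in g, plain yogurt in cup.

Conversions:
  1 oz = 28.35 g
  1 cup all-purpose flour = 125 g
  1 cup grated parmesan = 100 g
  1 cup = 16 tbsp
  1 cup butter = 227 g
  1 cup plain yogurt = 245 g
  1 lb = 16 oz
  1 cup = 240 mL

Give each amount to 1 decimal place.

The original recipe has 397.25 g of butter, so the scaling factor is 496.5625 ÷ 397.25 = 5/4 = 1.25.
cream cheese: 2.5 lb × 5/4 × 16 oz/lb × 28.35 g/oz = 1417.5 g
all-purpose flour: (2 cup + 5 tbsp = 2.3125 cup) × 5/4 × 125 g/cup ≈ 361.3 g
grated parmesan: (3 cup + 15 tbsp = 3.9375 cup) × 5/4 × 100 g/cup ≈ 492.2 g
plain yogurt: 120 mL × 5/4 ÷ 240 mL/cup ≈ 0.6 cup

cream cheese: 1417.5 g; all-purpose flour: 361.3 g; grated parmesan: 492.2 g; plain yogurt: 0.6 cup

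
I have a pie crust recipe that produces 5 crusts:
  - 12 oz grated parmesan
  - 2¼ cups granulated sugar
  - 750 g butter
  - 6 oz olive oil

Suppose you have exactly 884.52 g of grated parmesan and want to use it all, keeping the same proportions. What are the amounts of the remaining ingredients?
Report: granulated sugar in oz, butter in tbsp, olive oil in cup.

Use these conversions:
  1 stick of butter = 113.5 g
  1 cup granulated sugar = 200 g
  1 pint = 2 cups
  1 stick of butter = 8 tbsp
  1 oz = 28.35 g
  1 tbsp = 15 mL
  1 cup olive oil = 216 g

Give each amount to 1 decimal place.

granulated sugar: 41.3 oz; butter: 137.4 tbsp; olive oil: 2.0 cup

The original recipe has 340.2 g of grated parmesan, so the scaling factor is 884.52 ÷ 340.2 = 13/5 = 2.6.
granulated sugar: 2.25 cup × 13/5 × 200 g/cup ÷ 28.35 g/oz ≈ 41.3 oz
butter: 750 g × 13/5 ÷ 113.5 g/stick × 8 tbsp/stick ≈ 137.4 tbsp
olive oil: 6 oz × 13/5 × 28.35 g/oz ÷ 216 g/cup ≈ 2.0 cup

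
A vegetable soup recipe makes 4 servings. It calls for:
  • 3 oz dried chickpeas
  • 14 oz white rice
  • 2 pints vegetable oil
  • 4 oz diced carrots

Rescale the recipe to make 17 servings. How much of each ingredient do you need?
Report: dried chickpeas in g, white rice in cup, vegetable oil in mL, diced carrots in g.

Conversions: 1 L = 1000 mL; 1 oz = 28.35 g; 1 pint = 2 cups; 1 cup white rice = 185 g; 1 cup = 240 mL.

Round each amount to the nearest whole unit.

dried chickpeas: 361 g; white rice: 9 cup; vegetable oil: 4080 mL; diced carrots: 482 g

Scaling factor: 17/4 = 4.25.
dried chickpeas: 3 oz × 17/4 × 28.35 g/oz ≈ 361 g
white rice: 14 oz × 17/4 × 28.35 g/oz ÷ 185 g/cup ≈ 9 cup
vegetable oil: 2 pint × 17/4 × 2 cup/pint × 240 mL/cup = 4080 mL
diced carrots: 4 oz × 17/4 × 28.35 g/oz ≈ 482 g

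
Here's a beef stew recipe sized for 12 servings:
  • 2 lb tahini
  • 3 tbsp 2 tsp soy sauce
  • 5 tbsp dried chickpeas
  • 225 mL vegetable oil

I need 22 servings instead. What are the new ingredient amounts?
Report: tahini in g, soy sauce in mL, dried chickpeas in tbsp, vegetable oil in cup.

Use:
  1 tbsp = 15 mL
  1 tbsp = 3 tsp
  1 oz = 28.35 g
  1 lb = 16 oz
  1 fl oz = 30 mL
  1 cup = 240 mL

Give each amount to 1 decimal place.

tahini: 1663.2 g; soy sauce: 100.8 mL; dried chickpeas: 9.2 tbsp; vegetable oil: 1.7 cup

Scaling factor: 22/12 = 11/6.
tahini: 2 lb × 11/6 × 16 oz/lb × 28.35 g/oz = 1663.2 g
soy sauce: (3 tbsp + 2 tsp = 11/3 tbsp) × 11/6 × 15 mL/tbsp ≈ 100.8 mL
dried chickpeas: 5 tbsp × 11/6 ≈ 9.2 tbsp
vegetable oil: 225 mL × 11/6 ÷ 240 mL/cup ≈ 1.7 cup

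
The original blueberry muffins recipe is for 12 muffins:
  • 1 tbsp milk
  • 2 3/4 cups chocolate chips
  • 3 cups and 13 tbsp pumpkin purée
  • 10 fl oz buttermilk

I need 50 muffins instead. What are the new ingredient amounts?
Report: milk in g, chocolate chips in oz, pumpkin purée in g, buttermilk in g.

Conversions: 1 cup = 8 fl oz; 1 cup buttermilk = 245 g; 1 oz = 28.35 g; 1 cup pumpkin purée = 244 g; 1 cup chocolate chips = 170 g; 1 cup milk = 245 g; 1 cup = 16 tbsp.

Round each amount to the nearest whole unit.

milk: 64 g; chocolate chips: 69 oz; pumpkin purée: 3876 g; buttermilk: 1276 g

Scaling factor: 50/12 = 25/6.
milk: 1 tbsp × 25/6 ÷ 16 tbsp/cup × 245 g/cup ≈ 64 g
chocolate chips: 2.75 cup × 25/6 × 170 g/cup ÷ 28.35 g/oz ≈ 69 oz
pumpkin purée: (3 cup + 13 tbsp = 3.8125 cup) × 25/6 × 244 g/cup ≈ 3876 g
buttermilk: 10 fl oz × 25/6 ÷ 8 fl oz/cup × 245 g/cup ≈ 1276 g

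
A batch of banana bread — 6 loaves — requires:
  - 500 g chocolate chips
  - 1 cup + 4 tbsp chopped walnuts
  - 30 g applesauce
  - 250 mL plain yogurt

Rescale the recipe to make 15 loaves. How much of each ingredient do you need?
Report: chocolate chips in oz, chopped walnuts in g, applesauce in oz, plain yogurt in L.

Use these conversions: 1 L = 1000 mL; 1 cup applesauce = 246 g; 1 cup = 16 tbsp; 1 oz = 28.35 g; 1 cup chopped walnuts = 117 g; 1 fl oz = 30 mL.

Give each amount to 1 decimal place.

chocolate chips: 44.1 oz; chopped walnuts: 365.6 g; applesauce: 2.6 oz; plain yogurt: 0.6 L

Scaling factor: 15/6 = 5/2 = 2.5.
chocolate chips: 500 g × 5/2 ÷ 28.35 g/oz ≈ 44.1 oz
chopped walnuts: (1 cup + 4 tbsp = 1.25 cup) × 5/2 × 117 g/cup ≈ 365.6 g
applesauce: 30 g × 5/2 ÷ 28.35 g/oz ≈ 2.6 oz
plain yogurt: 250 mL × 5/2 ÷ 1000 mL/L ≈ 0.6 L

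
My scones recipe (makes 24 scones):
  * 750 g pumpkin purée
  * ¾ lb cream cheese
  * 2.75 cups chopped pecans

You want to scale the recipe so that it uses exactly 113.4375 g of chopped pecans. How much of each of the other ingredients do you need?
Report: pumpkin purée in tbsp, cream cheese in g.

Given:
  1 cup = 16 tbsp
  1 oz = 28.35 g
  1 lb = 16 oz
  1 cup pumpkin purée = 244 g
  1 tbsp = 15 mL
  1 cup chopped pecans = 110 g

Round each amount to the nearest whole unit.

pumpkin purée: 18 tbsp; cream cheese: 128 g

The original recipe has 302.5 g of chopped pecans, so the scaling factor is 113.4375 ÷ 302.5 = 3/8 = 0.375.
pumpkin purée: 750 g × 3/8 ÷ 244 g/cup × 16 tbsp/cup ≈ 18 tbsp
cream cheese: 0.75 lb × 3/8 × 16 oz/lb × 28.35 g/oz ≈ 128 g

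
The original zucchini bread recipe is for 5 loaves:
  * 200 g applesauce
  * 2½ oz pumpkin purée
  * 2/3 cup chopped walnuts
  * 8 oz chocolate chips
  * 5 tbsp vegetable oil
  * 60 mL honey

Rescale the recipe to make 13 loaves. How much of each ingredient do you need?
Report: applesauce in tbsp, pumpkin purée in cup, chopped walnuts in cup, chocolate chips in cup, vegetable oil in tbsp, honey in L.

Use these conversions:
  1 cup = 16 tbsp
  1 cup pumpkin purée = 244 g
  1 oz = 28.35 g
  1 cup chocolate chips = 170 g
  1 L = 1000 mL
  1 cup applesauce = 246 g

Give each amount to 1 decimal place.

applesauce: 33.8 tbsp; pumpkin purée: 0.8 cup; chopped walnuts: 1.7 cup; chocolate chips: 3.5 cup; vegetable oil: 13.0 tbsp; honey: 0.2 L

Scaling factor: 13/5 = 2.6.
applesauce: 200 g × 13/5 ÷ 246 g/cup × 16 tbsp/cup ≈ 33.8 tbsp
pumpkin purée: 2.5 oz × 13/5 × 28.35 g/oz ÷ 244 g/cup ≈ 0.8 cup
chopped walnuts: 2/3 cup × 13/5 ≈ 1.7 cup
chocolate chips: 8 oz × 13/5 × 28.35 g/oz ÷ 170 g/cup ≈ 3.5 cup
vegetable oil: 5 tbsp × 13/5 = 13.0 tbsp
honey: 60 mL × 13/5 ÷ 1000 mL/L ≈ 0.2 L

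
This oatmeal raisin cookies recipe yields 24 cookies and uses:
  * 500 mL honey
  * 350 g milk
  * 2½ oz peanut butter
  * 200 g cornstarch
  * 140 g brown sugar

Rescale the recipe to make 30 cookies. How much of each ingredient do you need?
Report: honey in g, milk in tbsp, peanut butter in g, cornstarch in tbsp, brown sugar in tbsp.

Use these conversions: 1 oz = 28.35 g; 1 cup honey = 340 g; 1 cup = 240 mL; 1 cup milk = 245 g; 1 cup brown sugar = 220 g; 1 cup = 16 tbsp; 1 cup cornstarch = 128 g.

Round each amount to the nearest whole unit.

honey: 885 g; milk: 29 tbsp; peanut butter: 89 g; cornstarch: 31 tbsp; brown sugar: 13 tbsp

Scaling factor: 30/24 = 5/4 = 1.25.
honey: 500 mL × 5/4 ÷ 240 mL/cup × 340 g/cup ≈ 885 g
milk: 350 g × 5/4 ÷ 245 g/cup × 16 tbsp/cup ≈ 29 tbsp
peanut butter: 2.5 oz × 5/4 × 28.35 g/oz ≈ 89 g
cornstarch: 200 g × 5/4 ÷ 128 g/cup × 16 tbsp/cup ≈ 31 tbsp
brown sugar: 140 g × 5/4 ÷ 220 g/cup × 16 tbsp/cup ≈ 13 tbsp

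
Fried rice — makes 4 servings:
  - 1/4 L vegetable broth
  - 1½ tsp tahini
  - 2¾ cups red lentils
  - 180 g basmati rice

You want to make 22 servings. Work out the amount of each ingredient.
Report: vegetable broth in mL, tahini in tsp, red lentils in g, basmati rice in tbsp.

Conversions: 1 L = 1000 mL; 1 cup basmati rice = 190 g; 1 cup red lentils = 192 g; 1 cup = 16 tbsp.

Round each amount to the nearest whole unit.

vegetable broth: 1375 mL; tahini: 8 tsp; red lentils: 2904 g; basmati rice: 83 tbsp

Scaling factor: 22/4 = 11/2 = 5.5.
vegetable broth: 0.25 L × 11/2 × 1000 mL/L = 1375 mL
tahini: 1.5 tsp × 11/2 ≈ 8 tsp
red lentils: 2.75 cup × 11/2 × 192 g/cup = 2904 g
basmati rice: 180 g × 11/2 ÷ 190 g/cup × 16 tbsp/cup ≈ 83 tbsp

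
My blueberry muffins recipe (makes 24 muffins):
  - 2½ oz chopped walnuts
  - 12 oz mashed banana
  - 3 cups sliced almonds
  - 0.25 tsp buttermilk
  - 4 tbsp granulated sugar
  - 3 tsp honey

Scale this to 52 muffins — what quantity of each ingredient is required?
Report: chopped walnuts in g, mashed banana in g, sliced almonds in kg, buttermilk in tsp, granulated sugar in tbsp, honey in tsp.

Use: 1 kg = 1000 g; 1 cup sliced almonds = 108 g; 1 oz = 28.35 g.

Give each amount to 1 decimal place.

Scaling factor: 52/24 = 13/6.
chopped walnuts: 2.5 oz × 13/6 × 28.35 g/oz ≈ 153.6 g
mashed banana: 12 oz × 13/6 × 28.35 g/oz = 737.1 g
sliced almonds: 3 cup × 13/6 × 108 g/cup ÷ 1000 g/kg ≈ 0.7 kg
buttermilk: 0.25 tsp × 13/6 ≈ 0.5 tsp
granulated sugar: 4 tbsp × 13/6 ≈ 8.7 tbsp
honey: 3 tsp × 13/6 = 6.5 tsp

chopped walnuts: 153.6 g; mashed banana: 737.1 g; sliced almonds: 0.7 kg; buttermilk: 0.5 tsp; granulated sugar: 8.7 tbsp; honey: 6.5 tsp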